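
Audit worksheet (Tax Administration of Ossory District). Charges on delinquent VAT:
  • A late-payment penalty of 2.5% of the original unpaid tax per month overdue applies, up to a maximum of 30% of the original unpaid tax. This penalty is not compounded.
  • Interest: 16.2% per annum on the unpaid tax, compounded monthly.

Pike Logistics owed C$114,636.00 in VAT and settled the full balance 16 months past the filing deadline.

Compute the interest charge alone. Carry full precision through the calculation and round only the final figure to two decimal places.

C$27,433.57

Interest (16.2%/yr ÷ 12 = 1.35%/month): C$114,636.00 × ((1 + 0.0135)^16 − 1) = C$27,433.5721…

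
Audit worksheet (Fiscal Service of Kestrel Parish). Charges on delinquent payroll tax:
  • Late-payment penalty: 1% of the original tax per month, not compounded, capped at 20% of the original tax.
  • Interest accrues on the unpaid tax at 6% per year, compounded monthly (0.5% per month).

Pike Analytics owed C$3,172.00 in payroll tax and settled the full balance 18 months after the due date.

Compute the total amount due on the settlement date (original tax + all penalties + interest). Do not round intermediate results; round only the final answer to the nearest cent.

Penalty: 18 × 1% × C$3,172.00 = C$570.96 (below the 20% cap of C$634.40)
Interest: C$3,172.00 × ((1 + 0.005)^18 − 1) = C$3,172.00 × 0.0939289… = C$297.9426…
Total = C$3,172.00 + C$570.9600 + C$297.9426… = C$4,040.90

C$4,040.90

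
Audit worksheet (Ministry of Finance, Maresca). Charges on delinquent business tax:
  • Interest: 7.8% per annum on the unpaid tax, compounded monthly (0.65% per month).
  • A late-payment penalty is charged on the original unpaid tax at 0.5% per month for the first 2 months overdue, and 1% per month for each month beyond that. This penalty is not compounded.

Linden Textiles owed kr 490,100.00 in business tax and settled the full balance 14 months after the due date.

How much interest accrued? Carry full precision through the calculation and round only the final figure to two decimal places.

Interest: kr 490,100.00 × ((1 + 0.0065)^14 − 1) = kr 490,100.00 × 0.0949465… = kr 46,533.2913…

kr 46,533.29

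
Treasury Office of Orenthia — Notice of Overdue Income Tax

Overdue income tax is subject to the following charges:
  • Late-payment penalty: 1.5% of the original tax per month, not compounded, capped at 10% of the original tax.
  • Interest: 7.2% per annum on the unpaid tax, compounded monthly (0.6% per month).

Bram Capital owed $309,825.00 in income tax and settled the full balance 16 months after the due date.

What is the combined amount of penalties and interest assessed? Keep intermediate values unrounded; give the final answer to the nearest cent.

$62,102.36

Penalty (uncapped): 16 × 1.5% × $309,825.00 = $74,358.00; cap = 10% × $309,825.00 = $30,982.50 → penalty = $30,982.50
Interest: $309,825.00 × ((1 + 0.006)^16 − 1) = $309,825.00 × 0.1004434… = $31,119.8619…
Penalties + interest = $30,982.5000 + $31,119.8619… = $62,102.36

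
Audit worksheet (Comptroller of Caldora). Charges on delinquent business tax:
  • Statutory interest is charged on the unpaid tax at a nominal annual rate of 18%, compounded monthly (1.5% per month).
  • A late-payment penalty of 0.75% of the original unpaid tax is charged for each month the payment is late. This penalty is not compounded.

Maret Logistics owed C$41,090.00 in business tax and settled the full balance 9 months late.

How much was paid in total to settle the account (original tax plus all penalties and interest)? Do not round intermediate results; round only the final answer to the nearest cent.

Late-payment penalty = 0.75% × C$41,090.00 × 9 mo = C$2,773.58…
Interest: C$41,090.00 × ((1 + 0.015)^9 − 1) = C$41,090.00 × 0.1433900… = C$5,891.8941…
Total = C$41,090.00 + C$2,773.5750 + C$5,891.8941… = C$49,755.47

C$49,755.47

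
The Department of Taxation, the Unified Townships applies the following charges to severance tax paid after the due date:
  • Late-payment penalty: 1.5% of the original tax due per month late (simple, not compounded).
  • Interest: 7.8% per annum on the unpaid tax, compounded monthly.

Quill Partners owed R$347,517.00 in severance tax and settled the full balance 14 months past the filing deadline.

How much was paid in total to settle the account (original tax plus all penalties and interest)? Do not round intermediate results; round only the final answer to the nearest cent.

Late-payment penalty: 14 × 1.5% × R$347,517.00 = R$72,978.57
Interest (7.8%/yr ÷ 12 = 0.65%/month): R$347,517.00 × ((1 + 0.0065)^14 − 1) = R$32,995.5311…
Total = R$347,517.00 + R$72,978.5700 + R$32,995.5311… = R$453,491.10

R$453,491.10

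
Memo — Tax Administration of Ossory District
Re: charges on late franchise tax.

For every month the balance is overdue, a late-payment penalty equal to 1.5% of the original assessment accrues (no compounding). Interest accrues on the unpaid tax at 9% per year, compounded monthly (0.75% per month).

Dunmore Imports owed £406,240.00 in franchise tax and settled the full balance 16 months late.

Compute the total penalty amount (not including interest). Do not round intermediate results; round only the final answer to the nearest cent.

£97,497.60

Late-payment penalty: 16 × 1.5% × £406,240.00 = £97,497.60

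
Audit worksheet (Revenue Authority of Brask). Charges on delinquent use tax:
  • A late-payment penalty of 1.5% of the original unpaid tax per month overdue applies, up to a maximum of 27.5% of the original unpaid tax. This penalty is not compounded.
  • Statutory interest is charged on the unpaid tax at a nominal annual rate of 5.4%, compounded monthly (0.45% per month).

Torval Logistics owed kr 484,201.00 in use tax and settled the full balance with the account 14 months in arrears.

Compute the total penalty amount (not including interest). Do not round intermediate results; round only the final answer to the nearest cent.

kr 101,682.21

Penalty: 14 × 1.5% × kr 484,201.00 = kr 101,682.21 (below the 27.5% cap of kr 133,155.28…)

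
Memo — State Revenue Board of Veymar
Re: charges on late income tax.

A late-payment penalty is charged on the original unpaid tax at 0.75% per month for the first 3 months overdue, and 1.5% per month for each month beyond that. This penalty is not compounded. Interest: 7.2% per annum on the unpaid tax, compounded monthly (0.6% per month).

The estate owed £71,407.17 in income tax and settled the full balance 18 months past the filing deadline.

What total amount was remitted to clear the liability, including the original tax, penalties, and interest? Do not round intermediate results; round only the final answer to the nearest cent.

Penalty, months 1–3: 3 × 0.75% × £71,407.17 = £1,606.66…
Penalty, months 4–18: 15 × 1.5% × £71,407.17 = £16,066.61…
Interest: £71,407.17 × ((1 + 0.006)^18 − 1) = £71,407.17 × 0.1136883… = £8,118.1590…
Total = £71,407.17 + £17,673.2746… + £8,118.1590… = £97,198.60

£97,198.60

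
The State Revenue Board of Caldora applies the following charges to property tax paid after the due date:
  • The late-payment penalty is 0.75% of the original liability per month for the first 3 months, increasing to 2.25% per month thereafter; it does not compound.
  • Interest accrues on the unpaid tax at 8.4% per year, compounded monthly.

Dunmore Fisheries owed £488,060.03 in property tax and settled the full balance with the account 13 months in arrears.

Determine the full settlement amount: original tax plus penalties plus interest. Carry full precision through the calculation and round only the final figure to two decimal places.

£655,182.44

Penalty, months 1–3: 3 × 0.75% × £488,060.03 = £10,981.35…
Penalty, months 4–13: 10 × 2.25% × £488,060.03 = £109,813.51…
Interest (8.4%/yr ÷ 12 = 0.7%/month): £488,060.03 × ((1 + 0.007)^13 − 1) = £46,327.5544…
Total = £488,060.03 + £120,794.8574… + £46,327.5544… = £655,182.44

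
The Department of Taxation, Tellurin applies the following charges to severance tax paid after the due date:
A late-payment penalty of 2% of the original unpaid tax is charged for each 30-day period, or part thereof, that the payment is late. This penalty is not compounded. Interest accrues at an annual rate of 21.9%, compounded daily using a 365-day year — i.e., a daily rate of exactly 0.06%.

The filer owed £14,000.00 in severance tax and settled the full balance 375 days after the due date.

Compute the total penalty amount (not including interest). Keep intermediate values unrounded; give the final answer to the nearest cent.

£3,640.00

Penalty periods: ⌈375/30⌉ = 13; penalty = 13 × 2% × £14,000.00 = £3,640.00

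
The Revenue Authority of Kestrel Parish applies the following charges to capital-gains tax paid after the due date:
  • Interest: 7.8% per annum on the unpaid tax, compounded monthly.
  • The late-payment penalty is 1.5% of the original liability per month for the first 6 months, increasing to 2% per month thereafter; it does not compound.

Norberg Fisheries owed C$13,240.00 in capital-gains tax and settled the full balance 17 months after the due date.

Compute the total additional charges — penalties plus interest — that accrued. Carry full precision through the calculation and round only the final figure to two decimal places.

C$5,646.03

Penalty, months 1–6: 6 × 1.5% × C$13,240.00 = C$1,191.60
Penalty, months 7–17: 11 × 2% × C$13,240.00 = C$2,912.80
Interest (7.8%/yr ÷ 12 = 0.65%/month): C$13,240.00 × ((1 + 0.0065)^17 − 1) = C$1,541.6268…
Penalties + interest = C$4,104.4000 + C$1,541.6268… = C$5,646.03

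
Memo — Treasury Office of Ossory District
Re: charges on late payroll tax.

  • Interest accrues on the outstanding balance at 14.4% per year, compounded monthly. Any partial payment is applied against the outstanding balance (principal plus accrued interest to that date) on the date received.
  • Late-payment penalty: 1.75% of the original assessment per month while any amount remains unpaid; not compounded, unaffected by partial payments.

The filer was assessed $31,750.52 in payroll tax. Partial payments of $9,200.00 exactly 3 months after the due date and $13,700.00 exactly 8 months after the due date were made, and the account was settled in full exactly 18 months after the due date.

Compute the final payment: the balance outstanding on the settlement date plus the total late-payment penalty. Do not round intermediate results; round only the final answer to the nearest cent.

$22,918.15

Monthly rate = 14.4% ÷ 12 = 1.2%
Balance at month 3: $31,750.5200 × (1 + 0.012)^3 = $32,907.3098…
After $9,200.00 payment: $32,907.3098… − $9,200.00 = $23,707.3098…
Balance at month 8: $23,707.3098… × (1 + 0.012)^5 = $25,164.2991…
After $13,700.00 payment: $25,164.2991… − $13,700.00 = $11,464.2991…
Balance at month 18: $11,464.2991… × (1 + 0.012)^10 = $12,916.7315…
Penalty: 18 × 1.75% × $31,750.52 = $10,001.41…
Final settlement = outstanding balance + penalty = $12,916.7315… + $10,001.41… = $22,918.15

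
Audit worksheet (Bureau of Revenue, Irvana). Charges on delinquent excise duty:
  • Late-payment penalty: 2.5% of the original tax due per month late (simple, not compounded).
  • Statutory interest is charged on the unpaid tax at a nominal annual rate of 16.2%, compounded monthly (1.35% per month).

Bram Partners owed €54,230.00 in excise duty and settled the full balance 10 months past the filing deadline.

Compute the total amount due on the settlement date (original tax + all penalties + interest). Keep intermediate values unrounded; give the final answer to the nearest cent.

€75,569.70

Late-payment penalty: 10 × 2.5% × €54,230.00 = €13,557.50
Interest: €54,230.00 × ((1 + 0.0135)^10 − 1) = €54,230.00 × 0.1435036… = €7,782.1994…
Total = €54,230.00 + €13,557.5000 + €7,782.1994… = €75,569.70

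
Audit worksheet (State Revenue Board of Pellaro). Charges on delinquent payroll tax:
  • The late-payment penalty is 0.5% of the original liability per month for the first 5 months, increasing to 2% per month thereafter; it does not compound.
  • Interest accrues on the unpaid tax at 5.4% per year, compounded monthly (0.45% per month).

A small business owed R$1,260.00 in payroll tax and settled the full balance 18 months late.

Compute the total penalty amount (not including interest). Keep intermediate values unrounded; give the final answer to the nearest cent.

R$359.10

Penalty, months 1–5: 5 × 0.5% × R$1,260.00 = R$31.50
Penalty, months 6–18: 13 × 2% × R$1,260.00 = R$327.60
Total penalty = R$31.50 + R$327.60 = R$359.10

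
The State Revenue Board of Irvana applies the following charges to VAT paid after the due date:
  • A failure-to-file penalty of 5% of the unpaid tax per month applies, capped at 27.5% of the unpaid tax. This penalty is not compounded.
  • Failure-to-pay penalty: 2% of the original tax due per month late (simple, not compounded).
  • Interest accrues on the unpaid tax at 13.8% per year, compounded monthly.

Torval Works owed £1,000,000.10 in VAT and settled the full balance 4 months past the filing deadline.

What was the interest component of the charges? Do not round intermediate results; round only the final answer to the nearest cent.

£46,799.61

Interest (13.8%/yr ÷ 12 = 1.15%/month): £1,000,000.10 × ((1 + 0.0115)^4 − 1) = £46,799.6057…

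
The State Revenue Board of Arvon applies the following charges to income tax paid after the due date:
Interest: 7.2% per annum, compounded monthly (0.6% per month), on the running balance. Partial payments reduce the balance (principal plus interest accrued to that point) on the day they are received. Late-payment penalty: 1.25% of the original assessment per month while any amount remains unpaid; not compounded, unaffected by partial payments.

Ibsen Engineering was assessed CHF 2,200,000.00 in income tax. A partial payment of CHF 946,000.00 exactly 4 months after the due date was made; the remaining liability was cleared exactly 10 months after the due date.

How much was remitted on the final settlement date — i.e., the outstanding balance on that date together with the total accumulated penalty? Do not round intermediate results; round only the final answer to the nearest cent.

Balance at month 4: CHF 2,200,000.0000 × (1 + 0.006)^4 = CHF 2,253,277.1037…
After CHF 946,000.00 payment: CHF 2,253,277.1037… − CHF 946,000.00 = CHF 1,307,277.1037…
Balance at month 10: CHF 1,307,277.1037… × (1 + 0.006)^6 = CHF 1,355,050.6819…
Penalty: 10 × 1.25% × CHF 2,200,000.00 = CHF 275,000.00
Final settlement = outstanding balance + penalty = CHF 1,355,050.6819… + CHF 275,000.00 = CHF 1,630,050.68

CHF 1,630,050.68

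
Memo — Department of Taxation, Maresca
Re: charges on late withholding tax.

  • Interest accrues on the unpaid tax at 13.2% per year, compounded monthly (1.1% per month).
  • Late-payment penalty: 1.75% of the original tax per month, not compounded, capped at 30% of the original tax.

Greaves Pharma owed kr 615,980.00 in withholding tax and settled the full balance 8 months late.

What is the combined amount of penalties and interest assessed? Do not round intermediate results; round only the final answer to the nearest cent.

Penalty: 8 × 1.75% × kr 615,980.00 = kr 86,237.20 (below the 30% cap of kr 184,794.00)
Interest: kr 615,980.00 × ((1 + 0.011)^8 − 1) = kr 615,980.00 × 0.0914636… = kr 56,339.7298…
Penalties + interest = kr 86,237.2000 + kr 56,339.7298… = kr 142,576.93

kr 142,576.93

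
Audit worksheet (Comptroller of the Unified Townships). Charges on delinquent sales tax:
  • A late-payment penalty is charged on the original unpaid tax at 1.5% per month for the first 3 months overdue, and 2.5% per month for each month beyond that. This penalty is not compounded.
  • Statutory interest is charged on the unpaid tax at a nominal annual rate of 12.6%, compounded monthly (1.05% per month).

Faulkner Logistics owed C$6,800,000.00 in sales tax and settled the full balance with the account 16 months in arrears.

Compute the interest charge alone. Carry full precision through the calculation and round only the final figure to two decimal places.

Interest: C$6,800,000.00 × ((1 + 0.0105)^16 − 1) = C$6,800,000.00 × 0.1819010… = C$1,236,926.5320…

C$1,236,926.53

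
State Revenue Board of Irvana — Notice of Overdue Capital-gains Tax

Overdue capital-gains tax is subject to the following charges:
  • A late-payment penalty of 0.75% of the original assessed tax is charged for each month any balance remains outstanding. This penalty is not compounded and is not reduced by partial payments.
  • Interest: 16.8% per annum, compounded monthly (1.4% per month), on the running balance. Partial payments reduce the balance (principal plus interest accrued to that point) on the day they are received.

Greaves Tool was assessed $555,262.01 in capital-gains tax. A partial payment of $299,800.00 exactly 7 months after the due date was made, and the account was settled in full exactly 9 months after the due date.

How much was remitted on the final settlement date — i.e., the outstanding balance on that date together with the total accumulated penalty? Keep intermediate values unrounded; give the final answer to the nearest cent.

$358,500.69

Balance at month 7: $555,262.0100 × (1 + 0.014)^7 = $612,017.2257…
After $299,800.00 payment: $612,017.2257… − $299,800.00 = $312,217.2257…
Balance at month 9: $312,217.2257… × (1 + 0.014)^2 = $321,020.5026…
Penalty: 9 × 0.75% × $555,262.01 = $37,480.19…
Final settlement = outstanding balance + penalty = $321,020.5026… + $37,480.19… = $358,500.69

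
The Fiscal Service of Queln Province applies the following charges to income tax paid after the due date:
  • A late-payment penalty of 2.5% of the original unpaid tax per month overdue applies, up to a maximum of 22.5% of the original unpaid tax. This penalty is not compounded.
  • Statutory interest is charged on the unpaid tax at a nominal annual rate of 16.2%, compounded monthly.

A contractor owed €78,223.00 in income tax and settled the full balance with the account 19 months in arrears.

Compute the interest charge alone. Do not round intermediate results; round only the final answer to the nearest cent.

Interest (16.2%/yr ÷ 12 = 1.35%/month): €78,223.00 × ((1 + 0.0135)^19 − 1) = €22,698.9830…

€22,698.98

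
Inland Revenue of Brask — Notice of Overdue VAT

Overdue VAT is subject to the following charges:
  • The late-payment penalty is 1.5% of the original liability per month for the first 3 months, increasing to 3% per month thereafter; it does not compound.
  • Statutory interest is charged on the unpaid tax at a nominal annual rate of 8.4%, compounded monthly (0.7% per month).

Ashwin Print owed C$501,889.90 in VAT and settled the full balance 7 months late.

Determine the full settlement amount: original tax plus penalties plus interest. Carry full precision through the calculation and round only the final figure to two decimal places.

C$609,816.85

Penalty, months 1–3: 3 × 1.5% × C$501,889.90 = C$22,585.05…
Penalty, months 4–7: 4 × 3% × C$501,889.90 = C$60,226.79…
Interest: C$501,889.90 × ((1 + 0.007)^7 − 1) = C$501,889.90 × 0.0500411… = C$25,115.1173…
Total = C$501,889.90 + C$82,811.8335 + C$25,115.1173… = C$609,816.85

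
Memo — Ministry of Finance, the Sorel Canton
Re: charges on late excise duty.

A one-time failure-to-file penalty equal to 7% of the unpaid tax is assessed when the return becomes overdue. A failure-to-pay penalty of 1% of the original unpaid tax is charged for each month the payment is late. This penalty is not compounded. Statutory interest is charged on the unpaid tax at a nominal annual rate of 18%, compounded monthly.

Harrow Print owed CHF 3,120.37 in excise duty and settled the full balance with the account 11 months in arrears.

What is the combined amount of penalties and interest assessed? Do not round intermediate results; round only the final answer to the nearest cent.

CHF 1,116.93

Failure-to-file penalty: 7% × CHF 3,120.37 = CHF 218.43…
Failure-to-pay penalty = 1% × CHF 3,120.37 × 11 mo = CHF 343.24…
Interest (18%/yr ÷ 12 = 1.5%/month): CHF 3,120.37 × ((1 + 0.015)^11 − 1) = CHF 555.2665…
Penalties + interest = CHF 561.6666 + CHF 555.2665… = CHF 1,116.93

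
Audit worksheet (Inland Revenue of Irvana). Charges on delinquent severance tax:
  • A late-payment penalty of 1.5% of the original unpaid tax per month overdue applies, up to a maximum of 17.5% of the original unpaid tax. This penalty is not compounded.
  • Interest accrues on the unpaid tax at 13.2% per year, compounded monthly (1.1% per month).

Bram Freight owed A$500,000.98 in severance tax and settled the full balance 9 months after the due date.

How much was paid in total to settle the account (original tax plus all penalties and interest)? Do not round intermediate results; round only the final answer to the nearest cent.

A$619,236.05

Penalty: 9 × 1.5% × A$500,000.98 = A$67,500.13… (below the 17.5% cap of A$87,500.17…)
Interest: A$500,000.98 × ((1 + 0.011)^9 − 1) = A$500,000.98 × 0.1034697… = A$51,734.9360…
Total = A$500,000.98 + A$67,500.1323 + A$51,734.9360… = A$619,236.05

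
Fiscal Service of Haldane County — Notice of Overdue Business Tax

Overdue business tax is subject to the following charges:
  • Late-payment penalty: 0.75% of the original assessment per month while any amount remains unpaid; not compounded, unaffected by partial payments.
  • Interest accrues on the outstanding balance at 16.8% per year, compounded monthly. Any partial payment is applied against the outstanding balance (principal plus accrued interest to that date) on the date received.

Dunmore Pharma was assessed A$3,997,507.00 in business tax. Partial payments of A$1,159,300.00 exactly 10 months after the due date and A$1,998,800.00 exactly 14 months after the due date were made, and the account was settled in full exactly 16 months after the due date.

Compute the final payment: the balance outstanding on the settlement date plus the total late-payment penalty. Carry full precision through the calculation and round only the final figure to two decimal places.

A$2,157,790.63

Monthly rate = 16.8% ÷ 12 = 1.4%
Balance at month 10: A$3,997,507.0000 × (1 + 0.014)^10 = A$4,593,765.0883…
After A$1,159,300.00 payment: A$4,593,765.0883… − A$1,159,300.00 = A$3,434,465.0883…
Balance at month 14: A$3,434,465.0883… × (1 + 0.014)^4 = A$3,630,871.8929…
After A$1,998,800.00 payment: A$3,630,871.8929… − A$1,998,800.00 = A$1,632,071.8929…
Balance at month 16: A$1,632,071.8929… × (1 + 0.014)^2 = A$1,678,089.7919…
Penalty: 16 × 0.75% × A$3,997,507.00 = A$479,700.84
Final settlement = outstanding balance + penalty = A$1,678,089.7919… + A$479,700.84 = A$2,157,790.63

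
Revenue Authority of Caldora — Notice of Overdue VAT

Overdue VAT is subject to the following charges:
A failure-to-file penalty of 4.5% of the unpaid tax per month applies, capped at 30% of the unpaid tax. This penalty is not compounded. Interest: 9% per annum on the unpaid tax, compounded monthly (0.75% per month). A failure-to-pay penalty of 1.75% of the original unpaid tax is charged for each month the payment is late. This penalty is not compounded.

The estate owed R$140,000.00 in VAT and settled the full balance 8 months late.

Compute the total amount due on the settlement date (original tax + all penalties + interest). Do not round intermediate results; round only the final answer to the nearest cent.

R$210,223.84

Failure-to-file: 8 × 4.5% × R$140,000.00 = R$50,400.00, capped at 30% × R$140,000.00 = R$42,000.00
Failure-to-pay penalty = 1.75% × R$140,000.00 × 8 mo = R$19,600.00
Interest: R$140,000.00 × ((1 + 0.0075)^8 − 1) = R$140,000.00 × 0.0615988… = R$8,623.8387…
Total = R$140,000.00 + R$61,600.0000 + R$8,623.8387… = R$210,223.84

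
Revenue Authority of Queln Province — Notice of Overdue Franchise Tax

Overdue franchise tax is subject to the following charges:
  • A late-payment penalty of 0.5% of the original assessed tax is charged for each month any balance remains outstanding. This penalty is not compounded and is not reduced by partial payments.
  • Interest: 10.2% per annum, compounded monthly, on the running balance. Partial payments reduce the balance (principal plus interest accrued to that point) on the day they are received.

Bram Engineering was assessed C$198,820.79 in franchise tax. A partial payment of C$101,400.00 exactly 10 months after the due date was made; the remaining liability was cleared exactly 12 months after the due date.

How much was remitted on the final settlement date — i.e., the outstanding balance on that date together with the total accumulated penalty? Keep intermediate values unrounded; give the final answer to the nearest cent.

Monthly rate = 10.2% ÷ 12 = 0.85%
Balance at month 10: C$198,820.7900 × (1 + 0.0085)^10 = C$216,381.8455…
After C$101,400.00 payment: C$216,381.8455… − C$101,400.00 = C$114,981.8455…
Balance at month 12: C$114,981.8455… × (1 + 0.0085)^2 = C$116,944.8443…
Penalty: 12 × 0.5% × C$198,820.79 = C$11,929.25…
Final settlement = outstanding balance + penalty = C$116,944.8443… + C$11,929.25… = C$128,874.09

C$128,874.09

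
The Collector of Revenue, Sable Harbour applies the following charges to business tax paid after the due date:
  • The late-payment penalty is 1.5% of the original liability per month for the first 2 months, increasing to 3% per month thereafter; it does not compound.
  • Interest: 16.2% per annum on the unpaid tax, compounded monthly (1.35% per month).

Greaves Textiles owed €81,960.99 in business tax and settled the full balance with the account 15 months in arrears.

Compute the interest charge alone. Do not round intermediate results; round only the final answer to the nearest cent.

Interest: €81,960.99 × ((1 + 0.0135)^15 − 1) = €81,960.99 × 0.2228024… = €18,261.1083…

€18,261.11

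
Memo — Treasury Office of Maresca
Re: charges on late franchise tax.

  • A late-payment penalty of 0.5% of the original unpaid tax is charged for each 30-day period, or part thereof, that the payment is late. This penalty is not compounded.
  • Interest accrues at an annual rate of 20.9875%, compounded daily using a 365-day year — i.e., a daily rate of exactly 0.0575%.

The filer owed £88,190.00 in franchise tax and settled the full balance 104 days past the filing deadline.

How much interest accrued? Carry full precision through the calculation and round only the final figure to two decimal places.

£5,433.03

Interest: £88,190.00 × ((1 + 0.000575)^104 − 1) = £88,190.00 × 0.06160596… = £5,433.0292…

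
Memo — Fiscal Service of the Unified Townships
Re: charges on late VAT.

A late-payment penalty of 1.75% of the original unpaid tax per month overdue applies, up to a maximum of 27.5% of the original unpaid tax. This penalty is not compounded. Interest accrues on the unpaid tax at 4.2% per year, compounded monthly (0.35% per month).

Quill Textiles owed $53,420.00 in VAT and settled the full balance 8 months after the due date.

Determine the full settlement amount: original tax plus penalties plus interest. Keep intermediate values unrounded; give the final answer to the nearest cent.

$62,413.01

Penalty: 8 × 1.75% × $53,420.00 = $7,478.80 (below the 27.5% cap of $14,690.50)
Interest: $53,420.00 × ((1 + 0.0035)^8 − 1) = $53,420.00 × 0.0283454… = $1,514.2119…
Total = $53,420.00 + $7,478.8000 + $1,514.2119… = $62,413.01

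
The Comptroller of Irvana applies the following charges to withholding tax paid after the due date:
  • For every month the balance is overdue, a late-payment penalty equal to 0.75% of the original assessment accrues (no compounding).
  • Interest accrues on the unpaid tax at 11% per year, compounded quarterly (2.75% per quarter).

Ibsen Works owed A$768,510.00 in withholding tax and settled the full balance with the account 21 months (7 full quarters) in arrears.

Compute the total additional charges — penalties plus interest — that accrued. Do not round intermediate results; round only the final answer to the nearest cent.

Late-payment penalty: 21 × 0.75% × A$768,510.00 = A$121,040.33…
Interest: A$768,510.00 × ((1 + 0.0275)^7 − 1) = A$768,510.00 × 0.2091295… = A$160,718.1051…
Penalties + interest = A$121,040.3250 + A$160,718.1051… = A$281,758.43

A$281,758.43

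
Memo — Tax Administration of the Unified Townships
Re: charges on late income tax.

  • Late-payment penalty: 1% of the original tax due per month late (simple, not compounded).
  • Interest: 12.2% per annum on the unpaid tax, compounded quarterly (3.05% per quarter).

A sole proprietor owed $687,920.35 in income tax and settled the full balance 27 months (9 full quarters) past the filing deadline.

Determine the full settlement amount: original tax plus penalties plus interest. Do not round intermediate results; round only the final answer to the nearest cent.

Late-payment penalty: 27 × 1% × $687,920.35 = $185,738.49…
Interest: $687,920.35 × ((1 + 0.0305)^9 − 1) = $687,920.35 × 0.3104847… = $213,588.7645…
Total = $687,920.35 + $185,738.4945 + $213,588.7645… = $1,087,247.61

$1,087,247.61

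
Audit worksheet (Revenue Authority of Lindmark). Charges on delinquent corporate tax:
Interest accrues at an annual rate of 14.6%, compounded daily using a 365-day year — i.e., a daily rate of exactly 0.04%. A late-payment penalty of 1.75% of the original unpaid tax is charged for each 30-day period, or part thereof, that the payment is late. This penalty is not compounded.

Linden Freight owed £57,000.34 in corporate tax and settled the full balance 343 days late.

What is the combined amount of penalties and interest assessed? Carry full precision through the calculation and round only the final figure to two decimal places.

£20,350.61

Penalty periods: ⌈343/30⌉ = 12; penalty = 12 × 1.75% × £57,000.34 = £11,970.07…
Interest: £57,000.34 × ((1 + 0.0004)^343 − 1) = £57,000.34 × 0.14702607… = £8,380.5360…
Penalties + interest = £11,970.0714 + £8,380.5360… = £20,350.61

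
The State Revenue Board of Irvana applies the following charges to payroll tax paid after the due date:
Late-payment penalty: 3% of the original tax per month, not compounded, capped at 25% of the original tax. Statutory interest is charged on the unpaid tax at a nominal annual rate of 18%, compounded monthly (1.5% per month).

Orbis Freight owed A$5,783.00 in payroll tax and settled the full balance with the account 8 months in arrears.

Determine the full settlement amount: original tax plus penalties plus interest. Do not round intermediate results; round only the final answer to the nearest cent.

Penalty: 8 × 3% × A$5,783.00 = A$1,387.92 (below the 25% cap of A$1,445.75)
Interest: A$5,783.00 × ((1 + 0.015)^8 − 1) = A$5,783.00 × 0.1264926… = A$731.5066…
Total = A$5,783.00 + A$1,387.9200 + A$731.5066… = A$7,902.43

A$7,902.43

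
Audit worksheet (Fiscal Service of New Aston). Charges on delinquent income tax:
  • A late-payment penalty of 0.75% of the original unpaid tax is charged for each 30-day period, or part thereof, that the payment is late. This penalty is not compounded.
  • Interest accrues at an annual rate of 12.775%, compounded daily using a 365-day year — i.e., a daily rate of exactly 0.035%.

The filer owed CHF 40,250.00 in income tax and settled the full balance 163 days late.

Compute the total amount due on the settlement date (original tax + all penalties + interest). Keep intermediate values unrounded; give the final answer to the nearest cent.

CHF 44,423.85

Penalty periods: ⌈163/30⌉ = 6; penalty = 6 × 0.75% × CHF 40,250.00 = CHF 1,811.25
Interest: CHF 40,250.00 × ((1 + 0.00035)^163 − 1) = CHF 40,250.00 × 0.05869818… = CHF 2,362.6016…
Total = CHF 40,250.00 + CHF 1,811.2500 + CHF 2,362.6016… = CHF 44,423.85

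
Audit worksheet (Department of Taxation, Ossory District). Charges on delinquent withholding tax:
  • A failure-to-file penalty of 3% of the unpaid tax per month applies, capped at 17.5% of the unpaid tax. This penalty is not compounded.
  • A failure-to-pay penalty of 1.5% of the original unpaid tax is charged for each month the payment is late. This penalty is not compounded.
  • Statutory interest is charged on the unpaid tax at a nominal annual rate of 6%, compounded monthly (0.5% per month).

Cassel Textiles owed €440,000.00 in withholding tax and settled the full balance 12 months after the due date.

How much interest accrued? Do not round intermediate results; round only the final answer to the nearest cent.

€27,138.24

Interest: €440,000.00 × ((1 + 0.005)^12 − 1) = €440,000.00 × 0.0616778… = €27,138.2372…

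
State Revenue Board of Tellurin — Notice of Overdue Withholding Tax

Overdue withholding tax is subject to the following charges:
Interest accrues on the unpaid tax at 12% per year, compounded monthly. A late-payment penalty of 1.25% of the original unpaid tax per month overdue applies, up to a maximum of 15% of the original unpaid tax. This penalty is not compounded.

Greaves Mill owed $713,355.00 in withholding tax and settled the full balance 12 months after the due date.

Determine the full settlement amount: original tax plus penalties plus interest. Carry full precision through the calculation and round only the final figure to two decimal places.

$910,829.52

Penalty (uncapped): 12 × 1.25% × $713,355.00 = $107,003.25; cap = 15% × $713,355.00 = $107,003.25 → penalty = $107,003.25
Interest (12%/yr ÷ 12 = 1%/month): $713,355.00 × ((1 + 0.01)^12 − 1) = $90,471.2694…
Total = $713,355.00 + $107,003.2500 + $90,471.2694… = $910,829.52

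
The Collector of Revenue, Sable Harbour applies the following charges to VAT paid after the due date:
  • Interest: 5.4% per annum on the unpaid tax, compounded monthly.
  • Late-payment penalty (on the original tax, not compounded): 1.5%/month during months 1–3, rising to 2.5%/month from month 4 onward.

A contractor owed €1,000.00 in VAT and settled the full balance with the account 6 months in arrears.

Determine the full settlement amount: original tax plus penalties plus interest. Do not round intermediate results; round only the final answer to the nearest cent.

€1,147.31

Penalty, months 1–3: 3 × 1.5% × €1,000.00 = €45.00
Penalty, months 4–6: 3 × 2.5% × €1,000.00 = €75.00
Interest (5.4%/yr ÷ 12 = 0.45%/month): €1,000.00 × ((1 + 0.0045)^6 − 1) = €27.3056…
Total = €1,000.00 + €120.0000 + €27.3056… = €1,147.31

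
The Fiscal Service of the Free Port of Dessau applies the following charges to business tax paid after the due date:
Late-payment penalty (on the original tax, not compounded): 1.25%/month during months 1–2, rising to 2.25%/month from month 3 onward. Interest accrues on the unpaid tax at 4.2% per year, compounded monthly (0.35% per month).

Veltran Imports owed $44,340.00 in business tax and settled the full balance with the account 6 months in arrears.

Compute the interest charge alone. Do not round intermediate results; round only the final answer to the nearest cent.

Interest: $44,340.00 × ((1 + 0.0035)^6 − 1) = $44,340.00 × 0.0211846… = $939.3256…

$939.33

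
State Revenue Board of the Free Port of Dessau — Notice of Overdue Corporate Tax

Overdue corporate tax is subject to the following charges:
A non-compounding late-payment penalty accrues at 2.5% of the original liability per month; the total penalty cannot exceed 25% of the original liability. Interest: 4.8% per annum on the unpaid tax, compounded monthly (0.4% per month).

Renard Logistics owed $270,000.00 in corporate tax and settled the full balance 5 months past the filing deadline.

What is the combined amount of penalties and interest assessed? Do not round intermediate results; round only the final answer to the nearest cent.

Penalty: 5 × 2.5% × $270,000.00 = $33,750.00 (below the 25% cap of $67,500.00)
Interest: $270,000.00 × ((1 + 0.004)^5 − 1) = $270,000.00 × 0.0201606… = $5,443.3731…
Penalties + interest = $33,750.0000 + $5,443.3731… = $39,193.37

$39,193.37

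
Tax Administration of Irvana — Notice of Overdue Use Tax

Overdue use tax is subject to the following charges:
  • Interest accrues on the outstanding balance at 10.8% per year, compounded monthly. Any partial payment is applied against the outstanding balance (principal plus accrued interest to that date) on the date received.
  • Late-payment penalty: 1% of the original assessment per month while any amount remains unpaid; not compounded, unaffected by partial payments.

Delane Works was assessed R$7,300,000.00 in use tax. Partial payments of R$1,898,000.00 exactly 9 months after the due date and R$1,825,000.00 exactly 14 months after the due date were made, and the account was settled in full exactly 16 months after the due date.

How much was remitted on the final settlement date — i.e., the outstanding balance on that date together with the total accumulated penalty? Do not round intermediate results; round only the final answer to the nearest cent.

Monthly rate = 10.8% ÷ 12 = 0.9%
Balance at month 9: R$7,300,000.0000 × (1 + 0.009)^9 = R$7,913,039.9122…
After R$1,898,000.00 payment: R$7,913,039.9122… − R$1,898,000.00 = R$6,015,039.9122…
Balance at month 14: R$6,015,039.9122… × (1 + 0.009)^5 = R$6,290,632.9379…
After R$1,825,000.00 payment: R$6,290,632.9379… − R$1,825,000.00 = R$4,465,632.9379…
Balance at month 16: R$4,465,632.9379… × (1 + 0.009)^2 = R$4,546,376.0471…
Penalty: 16 × 1% × R$7,300,000.00 = R$1,168,000.00
Final settlement = outstanding balance + penalty = R$4,546,376.0471… + R$1,168,000.00 = R$5,714,376.05

R$5,714,376.05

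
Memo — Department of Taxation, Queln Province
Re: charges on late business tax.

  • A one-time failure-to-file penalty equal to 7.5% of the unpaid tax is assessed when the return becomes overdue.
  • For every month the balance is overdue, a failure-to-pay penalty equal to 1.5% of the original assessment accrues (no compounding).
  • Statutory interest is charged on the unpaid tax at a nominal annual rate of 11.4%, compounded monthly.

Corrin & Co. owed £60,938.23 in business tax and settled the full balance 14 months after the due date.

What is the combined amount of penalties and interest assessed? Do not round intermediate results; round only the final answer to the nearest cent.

£25,992.17

Failure-to-file penalty: 7.5% × £60,938.23 = £4,570.37…
Failure-to-pay penalty: 14 × 1.5% × £60,938.23 = £12,797.03…
Interest (11.4%/yr ÷ 12 = 0.95%/month): £60,938.23 × ((1 + 0.0095)^14 − 1) = £8,624.7793…
Penalties + interest = £17,367.3956… + £8,624.7793… = £25,992.17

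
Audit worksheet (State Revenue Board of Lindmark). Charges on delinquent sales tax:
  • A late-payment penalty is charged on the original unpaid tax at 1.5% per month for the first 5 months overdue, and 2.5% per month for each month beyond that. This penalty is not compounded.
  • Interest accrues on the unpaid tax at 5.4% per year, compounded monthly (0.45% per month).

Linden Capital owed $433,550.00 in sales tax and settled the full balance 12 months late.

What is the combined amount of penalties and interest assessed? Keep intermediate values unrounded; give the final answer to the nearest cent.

$132,387.42

Penalty, months 1–5: 5 × 1.5% × $433,550.00 = $32,516.25
Penalty, months 6–12: 7 × 2.5% × $433,550.00 = $75,871.25
Interest: $433,550.00 × ((1 + 0.0045)^12 − 1) = $433,550.00 × 0.0553568… = $23,999.9198…
Penalties + interest = $108,387.5000 + $23,999.9198… = $132,387.42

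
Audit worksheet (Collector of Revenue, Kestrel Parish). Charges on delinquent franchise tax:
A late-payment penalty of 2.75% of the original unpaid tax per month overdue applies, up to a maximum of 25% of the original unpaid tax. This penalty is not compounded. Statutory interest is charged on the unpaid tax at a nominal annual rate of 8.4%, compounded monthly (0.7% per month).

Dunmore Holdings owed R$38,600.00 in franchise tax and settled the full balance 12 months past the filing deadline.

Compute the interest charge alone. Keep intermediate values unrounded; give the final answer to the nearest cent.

R$3,370.19

Interest: R$38,600.00 × ((1 + 0.007)^12 − 1) = R$38,600.00 × 0.0873107… = R$3,370.1915…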